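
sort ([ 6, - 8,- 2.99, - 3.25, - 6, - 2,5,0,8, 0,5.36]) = [-8, - 6, - 3.25, - 2.99 , - 2, 0,0,5,5.36, 6, 8 ]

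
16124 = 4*4031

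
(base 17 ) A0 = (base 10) 170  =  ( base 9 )208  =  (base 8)252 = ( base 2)10101010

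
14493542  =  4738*3059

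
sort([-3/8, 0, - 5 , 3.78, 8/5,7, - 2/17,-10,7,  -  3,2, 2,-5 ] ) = [ - 10, - 5,  -  5, - 3, - 3/8, - 2/17, 0,8/5,2,  2, 3.78, 7,7] 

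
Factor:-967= - 967^1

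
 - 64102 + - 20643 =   -  84745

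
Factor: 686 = 2^1*7^3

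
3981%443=437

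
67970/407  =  167 + 1/407 = 167.00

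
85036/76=1118 + 17/19 = 1118.89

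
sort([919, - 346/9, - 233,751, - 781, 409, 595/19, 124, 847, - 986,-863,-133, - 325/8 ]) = [ -986, - 863,  -  781, - 233,  -  133, - 325/8,-346/9, 595/19,  124,409,751,  847, 919] 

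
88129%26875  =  7504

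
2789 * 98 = 273322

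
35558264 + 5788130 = 41346394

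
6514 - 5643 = 871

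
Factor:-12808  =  -2^3*1601^1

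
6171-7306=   -  1135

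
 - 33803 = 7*( - 4829)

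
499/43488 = 499/43488 = 0.01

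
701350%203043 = 92221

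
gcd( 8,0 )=8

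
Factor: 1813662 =2^1*3^2*17^1*5927^1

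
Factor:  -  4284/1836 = -3^( - 1 )*7^1 = -  7/3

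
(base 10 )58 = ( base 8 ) 72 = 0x3A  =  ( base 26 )26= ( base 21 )2g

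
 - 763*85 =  - 64855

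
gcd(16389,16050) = 3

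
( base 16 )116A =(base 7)15666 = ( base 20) b2i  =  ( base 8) 10552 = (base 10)4458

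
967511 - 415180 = 552331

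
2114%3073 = 2114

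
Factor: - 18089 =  - 18089^1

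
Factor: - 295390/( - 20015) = 2^1*109^1 * 271^1*4003^( - 1) = 59078/4003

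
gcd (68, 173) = 1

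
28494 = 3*9498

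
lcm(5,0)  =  0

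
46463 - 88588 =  - 42125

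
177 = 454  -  277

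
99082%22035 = 10942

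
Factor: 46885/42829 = 5^1*9377^1 * 42829^( - 1)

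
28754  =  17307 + 11447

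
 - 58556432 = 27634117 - 86190549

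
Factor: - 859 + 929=2^1*5^1*7^1 = 70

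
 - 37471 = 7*(-5353 )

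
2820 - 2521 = 299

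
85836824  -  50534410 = 35302414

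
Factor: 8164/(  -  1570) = -2^1*5^( - 1 )*13^1 =- 26/5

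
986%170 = 136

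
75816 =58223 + 17593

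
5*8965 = 44825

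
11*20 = 220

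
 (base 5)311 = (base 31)2J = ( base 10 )81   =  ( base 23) 3C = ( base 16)51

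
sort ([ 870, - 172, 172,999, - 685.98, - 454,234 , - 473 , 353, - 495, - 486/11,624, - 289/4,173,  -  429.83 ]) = [  -  685.98 , - 495, - 473, - 454, - 429.83, - 172, -289/4,-486/11,172,173, 234, 353,  624, 870,999] 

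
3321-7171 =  - 3850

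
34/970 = 17/485 = 0.04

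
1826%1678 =148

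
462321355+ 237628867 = 699950222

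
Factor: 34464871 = 7^1*37^1*133069^1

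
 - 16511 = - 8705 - 7806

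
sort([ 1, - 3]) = [ - 3,1 ] 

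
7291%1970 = 1381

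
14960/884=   16 + 12/13= 16.92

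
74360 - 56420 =17940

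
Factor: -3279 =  - 3^1 *1093^1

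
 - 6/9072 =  - 1/1512 = - 0.00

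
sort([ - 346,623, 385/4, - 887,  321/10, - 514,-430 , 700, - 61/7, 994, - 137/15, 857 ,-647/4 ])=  [-887, -514 , - 430 , - 346, - 647/4, - 137/15,-61/7,  321/10, 385/4, 623,  700 , 857,994 ] 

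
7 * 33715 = 236005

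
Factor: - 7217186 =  - 2^1*983^1*3671^1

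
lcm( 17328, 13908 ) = 1057008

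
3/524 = 3/524 = 0.01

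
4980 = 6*830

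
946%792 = 154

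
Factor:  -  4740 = -2^2*3^1*5^1*79^1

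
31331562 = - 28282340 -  - 59613902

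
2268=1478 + 790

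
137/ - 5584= - 137/5584 = - 0.02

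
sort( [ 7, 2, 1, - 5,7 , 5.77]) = [ - 5, 1,2 , 5.77,7,7]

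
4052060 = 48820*83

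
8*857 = 6856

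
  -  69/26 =-3 + 9/26 = - 2.65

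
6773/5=1354 + 3/5= 1354.60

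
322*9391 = 3023902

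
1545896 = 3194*484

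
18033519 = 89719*201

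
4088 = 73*56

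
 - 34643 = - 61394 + 26751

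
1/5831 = 1/5831 = 0.00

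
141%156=141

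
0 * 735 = 0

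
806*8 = 6448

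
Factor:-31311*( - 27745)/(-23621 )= - 3^2*5^1*7^2*13^(-1)*23^( - 1 )*31^1* 71^1*79^( -1) * 179^1 = - 868723695/23621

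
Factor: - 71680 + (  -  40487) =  - 3^2*11^2*103^1  =  - 112167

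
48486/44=1101 + 21/22 = 1101.95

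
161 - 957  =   - 796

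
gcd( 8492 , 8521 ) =1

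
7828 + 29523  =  37351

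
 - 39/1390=-1 + 1351/1390= - 0.03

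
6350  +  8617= 14967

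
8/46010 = 4/23005  =  0.00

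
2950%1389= 172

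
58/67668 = 29/33834 = 0.00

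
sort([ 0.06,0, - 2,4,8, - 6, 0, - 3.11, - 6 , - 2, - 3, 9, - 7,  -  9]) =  [-9 ,  -  7, - 6, - 6,-3.11, - 3, -2, - 2,0, 0, 0.06, 4,8,9 ] 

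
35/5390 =1/154  =  0.01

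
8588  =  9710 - 1122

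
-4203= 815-5018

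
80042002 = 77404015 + 2637987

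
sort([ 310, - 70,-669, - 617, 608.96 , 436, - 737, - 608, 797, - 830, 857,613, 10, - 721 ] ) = [ - 830, - 737,  -  721, - 669, - 617,  -  608, - 70, 10,  310,436, 608.96, 613,797, 857 ] 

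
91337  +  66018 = 157355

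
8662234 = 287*30182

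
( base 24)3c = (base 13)66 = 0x54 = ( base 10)84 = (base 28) 30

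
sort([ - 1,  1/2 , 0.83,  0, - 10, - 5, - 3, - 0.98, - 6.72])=[ - 10 , - 6.72, - 5, - 3, - 1, - 0.98 , 0, 1/2,0.83] 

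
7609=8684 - 1075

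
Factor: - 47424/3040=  - 2^1 * 3^1*5^( - 1)*13^1 = - 78/5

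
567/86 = 567/86 = 6.59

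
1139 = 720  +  419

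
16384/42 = 390 + 2/21 = 390.10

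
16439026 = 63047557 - 46608531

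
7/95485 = 7/95485 =0.00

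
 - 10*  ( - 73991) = 739910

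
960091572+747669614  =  1707761186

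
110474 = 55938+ 54536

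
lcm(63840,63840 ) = 63840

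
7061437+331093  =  7392530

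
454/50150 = 227/25075  =  0.01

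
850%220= 190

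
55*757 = 41635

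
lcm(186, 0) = 0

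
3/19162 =3/19162  =  0.00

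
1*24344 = 24344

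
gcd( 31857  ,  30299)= 41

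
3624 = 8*453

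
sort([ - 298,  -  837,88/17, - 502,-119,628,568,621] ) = [  -  837, - 502, - 298, - 119,88/17,568,621, 628 ] 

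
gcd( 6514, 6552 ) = 2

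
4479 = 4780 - 301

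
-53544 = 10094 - 63638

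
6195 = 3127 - -3068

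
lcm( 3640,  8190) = 32760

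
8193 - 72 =8121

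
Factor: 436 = 2^2*109^1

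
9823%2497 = 2332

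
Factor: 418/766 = 209/383 = 11^1*19^1*383^(-1)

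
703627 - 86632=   616995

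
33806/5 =33806/5 = 6761.20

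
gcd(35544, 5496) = 24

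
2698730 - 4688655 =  - 1989925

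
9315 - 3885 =5430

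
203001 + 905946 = 1108947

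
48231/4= 48231/4  =  12057.75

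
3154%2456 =698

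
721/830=721/830 =0.87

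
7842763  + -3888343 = 3954420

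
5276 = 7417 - 2141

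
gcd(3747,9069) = 3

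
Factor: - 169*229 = - 38701  =  - 13^2*229^1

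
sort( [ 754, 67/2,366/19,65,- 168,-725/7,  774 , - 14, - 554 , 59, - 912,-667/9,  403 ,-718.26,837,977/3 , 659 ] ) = [ - 912, - 718.26, - 554, - 168,  -  725/7,-667/9, -14, 366/19,67/2,59, 65,977/3, 403,659 , 754,774,837]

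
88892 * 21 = 1866732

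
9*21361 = 192249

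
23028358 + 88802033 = 111830391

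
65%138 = 65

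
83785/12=83785/12 = 6982.08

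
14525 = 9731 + 4794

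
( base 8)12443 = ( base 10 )5411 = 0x1523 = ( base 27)7bb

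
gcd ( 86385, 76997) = 1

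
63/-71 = - 1 + 8/71 = - 0.89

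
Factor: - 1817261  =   - 1817261^1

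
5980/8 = 1495/2 = 747.50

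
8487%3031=2425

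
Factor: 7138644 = 2^2*3^1*577^1*1031^1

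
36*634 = 22824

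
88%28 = 4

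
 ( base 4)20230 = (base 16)22c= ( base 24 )n4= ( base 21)15a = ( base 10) 556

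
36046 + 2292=38338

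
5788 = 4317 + 1471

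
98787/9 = 32929/3=10976.33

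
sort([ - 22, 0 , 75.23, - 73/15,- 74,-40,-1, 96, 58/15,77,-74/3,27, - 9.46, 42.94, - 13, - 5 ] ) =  [ - 74, - 40, - 74/3, - 22, - 13, - 9.46, - 5, - 73/15, - 1,0,  58/15 , 27,42.94,75.23 , 77,96 ] 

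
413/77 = 59/11= 5.36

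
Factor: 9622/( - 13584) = -17/24 = -2^( - 3)*3^( - 1 )*17^1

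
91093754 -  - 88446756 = 179540510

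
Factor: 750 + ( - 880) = -2^1*5^1*13^1 = - 130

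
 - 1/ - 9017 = 1/9017 =0.00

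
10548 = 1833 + 8715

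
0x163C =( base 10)5692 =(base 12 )3364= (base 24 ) 9l4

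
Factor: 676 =2^2*13^2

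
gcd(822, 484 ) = 2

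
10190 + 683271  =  693461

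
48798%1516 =286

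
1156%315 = 211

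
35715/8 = 4464 + 3/8 = 4464.38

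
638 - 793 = - 155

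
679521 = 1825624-1146103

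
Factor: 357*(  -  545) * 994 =-193397610 = - 2^1 * 3^1*5^1*7^2*17^1*71^1*109^1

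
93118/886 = 46559/443=105.10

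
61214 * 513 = 31402782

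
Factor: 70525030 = 2^1*5^1*7052503^1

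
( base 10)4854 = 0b1001011110110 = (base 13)2295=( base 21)B03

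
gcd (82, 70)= 2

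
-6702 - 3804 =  - 10506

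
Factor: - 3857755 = -5^1 * 11^1*70141^1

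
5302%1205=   482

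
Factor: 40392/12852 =22/7 = 2^1*7^ (  -  1)*11^1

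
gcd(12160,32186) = 38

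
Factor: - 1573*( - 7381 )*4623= 53674476999 = 3^1 * 11^4*13^1*23^1*61^1*67^1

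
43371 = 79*549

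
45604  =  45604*1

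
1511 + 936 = 2447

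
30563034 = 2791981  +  27771053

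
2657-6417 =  - 3760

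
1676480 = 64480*26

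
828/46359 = 92/5151 = 0.02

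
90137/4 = 90137/4=22534.25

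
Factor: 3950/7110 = 3^( - 2)*5^1   =  5/9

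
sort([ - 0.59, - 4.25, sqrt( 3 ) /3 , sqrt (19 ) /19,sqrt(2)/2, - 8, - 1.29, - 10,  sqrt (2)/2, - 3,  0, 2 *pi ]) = [ - 10, - 8,-4.25, - 3,  -  1.29, - 0.59, 0,sqrt( 19 ) /19,sqrt ( 3 )/3, sqrt( 2)/2, sqrt( 2) /2, 2*pi]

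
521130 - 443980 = 77150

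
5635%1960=1715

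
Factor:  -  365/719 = -5^1 * 73^1  *  719^ (-1)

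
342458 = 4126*83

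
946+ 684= 1630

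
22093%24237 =22093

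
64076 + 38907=102983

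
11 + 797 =808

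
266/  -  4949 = -38/707 = -0.05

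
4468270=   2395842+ 2072428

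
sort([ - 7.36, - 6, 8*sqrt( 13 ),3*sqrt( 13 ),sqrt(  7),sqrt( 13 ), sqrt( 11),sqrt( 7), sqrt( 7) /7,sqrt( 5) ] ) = [ - 7.36,-6,sqrt(7 )/7,  sqrt( 5), sqrt( 7 ),sqrt(7),sqrt( 11 ),  sqrt ( 13),  3*sqrt (13 ),8*sqrt( 13) ]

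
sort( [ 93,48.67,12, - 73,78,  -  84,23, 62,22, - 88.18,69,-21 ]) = [-88.18, - 84,-73, - 21, 12, 22,23,48.67, 62, 69,78,93] 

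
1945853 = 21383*91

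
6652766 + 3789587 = 10442353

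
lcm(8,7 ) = 56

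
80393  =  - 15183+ 95576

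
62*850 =52700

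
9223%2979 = 286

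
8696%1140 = 716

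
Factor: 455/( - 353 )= - 5^1*7^1* 13^1*353^( - 1 ) 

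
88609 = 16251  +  72358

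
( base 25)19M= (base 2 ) 1101101000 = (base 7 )2354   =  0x368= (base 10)872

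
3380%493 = 422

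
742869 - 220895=521974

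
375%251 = 124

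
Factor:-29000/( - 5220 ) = 2^1*3^( - 2)*5^2  =  50/9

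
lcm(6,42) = 42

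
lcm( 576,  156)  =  7488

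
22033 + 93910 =115943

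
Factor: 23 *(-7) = -7^1*23^1 =- 161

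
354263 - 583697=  -229434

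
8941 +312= 9253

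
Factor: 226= 2^1*113^1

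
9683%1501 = 677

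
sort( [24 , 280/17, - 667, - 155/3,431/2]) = [ - 667, - 155/3,280/17,24, 431/2]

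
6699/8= 6699/8 = 837.38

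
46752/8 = 5844  =  5844.00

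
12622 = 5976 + 6646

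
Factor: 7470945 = 3^2 * 5^1 * 166021^1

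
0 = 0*41663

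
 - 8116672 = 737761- 8854433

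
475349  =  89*5341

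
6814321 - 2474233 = 4340088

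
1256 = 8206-6950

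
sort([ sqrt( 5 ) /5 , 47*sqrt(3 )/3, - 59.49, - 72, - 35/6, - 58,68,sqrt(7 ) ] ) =[ - 72, - 59.49, - 58 , - 35/6,sqrt (5)/5,sqrt( 7 ),47 * sqrt( 3) /3,68] 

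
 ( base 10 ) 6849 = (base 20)h29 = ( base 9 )10350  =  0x1ac1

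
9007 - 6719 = 2288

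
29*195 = 5655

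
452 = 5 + 447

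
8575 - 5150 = 3425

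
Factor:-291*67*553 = -3^1*7^1*67^1*79^1*97^1 =- 10781841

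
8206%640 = 526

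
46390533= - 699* (  -  66367)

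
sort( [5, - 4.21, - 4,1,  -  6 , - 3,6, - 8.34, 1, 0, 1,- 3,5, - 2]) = [ - 8.34, - 6, - 4.21, - 4 , - 3, - 3, - 2, 0,  1,1,  1, 5, 5,6]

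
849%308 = 233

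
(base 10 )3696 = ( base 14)14C0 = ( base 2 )111001110000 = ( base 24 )6a0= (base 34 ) 36O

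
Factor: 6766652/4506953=2^2  *  11^( - 1) *43^1*39341^1*409723^( - 1)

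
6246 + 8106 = 14352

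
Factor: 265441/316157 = 11^1*59^1*773^ ( - 1) = 649/773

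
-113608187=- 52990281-60617906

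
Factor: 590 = 2^1*5^1*59^1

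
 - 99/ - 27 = 11/3 = 3.67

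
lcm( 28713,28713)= 28713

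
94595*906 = 85703070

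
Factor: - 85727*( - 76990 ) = 2^1*5^1* 59^1*1453^1*7699^1 = 6600121730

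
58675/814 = 58675/814= 72.08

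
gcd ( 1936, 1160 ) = 8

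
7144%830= 504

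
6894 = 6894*1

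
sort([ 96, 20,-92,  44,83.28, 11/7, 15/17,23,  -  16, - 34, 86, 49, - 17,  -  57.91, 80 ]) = [  -  92, - 57.91, - 34, - 17, - 16, 15/17, 11/7, 20, 23, 44, 49,80 , 83.28,  86, 96]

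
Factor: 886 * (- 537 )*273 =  - 129888486= - 2^1*3^2  *7^1 * 13^1*179^1*443^1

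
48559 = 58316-9757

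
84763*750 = 63572250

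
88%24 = 16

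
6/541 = 6/541 = 0.01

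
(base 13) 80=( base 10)104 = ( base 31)3B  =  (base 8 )150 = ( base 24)48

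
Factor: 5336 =2^3*23^1*29^1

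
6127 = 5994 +133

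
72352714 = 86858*833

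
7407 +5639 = 13046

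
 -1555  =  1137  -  2692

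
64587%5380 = 27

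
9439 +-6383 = 3056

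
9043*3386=30619598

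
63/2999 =63/2999 = 0.02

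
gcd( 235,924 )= 1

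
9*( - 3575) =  - 32175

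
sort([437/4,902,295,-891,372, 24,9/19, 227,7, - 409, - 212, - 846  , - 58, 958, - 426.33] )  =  [ - 891, - 846, - 426.33,  -  409, - 212, - 58, 9/19, 7, 24,437/4, 227,  295, 372,  902, 958]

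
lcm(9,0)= 0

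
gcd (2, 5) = 1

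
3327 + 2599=5926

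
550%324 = 226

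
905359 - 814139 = 91220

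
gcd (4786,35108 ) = 2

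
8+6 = 14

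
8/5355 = 8/5355 = 0.00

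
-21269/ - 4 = 5317 + 1/4 = 5317.25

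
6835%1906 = 1117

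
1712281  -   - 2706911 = 4419192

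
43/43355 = 43/43355 = 0.00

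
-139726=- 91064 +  - 48662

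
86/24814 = 43/12407 = 0.00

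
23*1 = 23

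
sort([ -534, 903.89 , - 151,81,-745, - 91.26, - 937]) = [ - 937, - 745,- 534, - 151, - 91.26,81,903.89]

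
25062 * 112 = 2806944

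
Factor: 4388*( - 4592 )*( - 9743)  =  196318488128=2^6*7^1*41^1*1097^1*9743^1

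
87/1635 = 29/545 = 0.05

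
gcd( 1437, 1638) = 3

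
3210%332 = 222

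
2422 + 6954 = 9376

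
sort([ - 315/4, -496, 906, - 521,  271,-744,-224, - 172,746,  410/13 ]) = [ - 744, - 521 ,- 496, - 224, - 172,-315/4,  410/13, 271,746, 906 ]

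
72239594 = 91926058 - 19686464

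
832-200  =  632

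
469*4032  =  1891008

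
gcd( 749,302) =1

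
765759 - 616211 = 149548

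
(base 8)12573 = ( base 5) 133444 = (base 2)1010101111011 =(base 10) 5499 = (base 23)A92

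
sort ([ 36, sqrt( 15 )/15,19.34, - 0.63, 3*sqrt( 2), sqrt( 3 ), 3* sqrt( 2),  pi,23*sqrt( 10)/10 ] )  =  [  -  0.63, sqrt( 15 )/15, sqrt(3 ),pi, 3*sqrt( 2),3 * sqrt( 2),23*sqrt( 10 ) /10,19.34, 36 ]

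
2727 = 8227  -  5500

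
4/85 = 4/85 = 0.05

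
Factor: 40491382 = 2^1 * 17^1*1190923^1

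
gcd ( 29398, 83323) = 1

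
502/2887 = 502/2887 = 0.17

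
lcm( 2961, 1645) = 14805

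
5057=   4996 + 61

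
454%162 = 130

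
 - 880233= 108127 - 988360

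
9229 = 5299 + 3930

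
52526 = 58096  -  5570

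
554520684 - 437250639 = 117270045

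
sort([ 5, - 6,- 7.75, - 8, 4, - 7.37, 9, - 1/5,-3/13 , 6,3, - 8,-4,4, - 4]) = [ -8, - 8, - 7.75, - 7.37, - 6 , - 4,  -  4, - 3/13,-1/5  ,  3,4,4 , 5,6,  9]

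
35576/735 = 48 + 296/735 = 48.40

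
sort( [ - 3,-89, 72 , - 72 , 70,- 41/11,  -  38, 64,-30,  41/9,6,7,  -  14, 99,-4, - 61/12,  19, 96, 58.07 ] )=[ - 89, - 72,-38, - 30 , - 14 ,  -  61/12,-4,-41/11, - 3, 41/9, 6,7, 19, 58.07,64, 70, 72,96, 99]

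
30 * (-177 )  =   - 5310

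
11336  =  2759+8577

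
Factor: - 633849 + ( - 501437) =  - 1135286 = - 2^1*43^2*307^1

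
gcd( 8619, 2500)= 1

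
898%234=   196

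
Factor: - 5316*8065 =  - 42873540 = - 2^2*3^1*5^1 * 443^1*1613^1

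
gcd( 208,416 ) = 208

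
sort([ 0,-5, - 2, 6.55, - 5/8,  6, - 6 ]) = [ - 6, - 5,-2,- 5/8, 0,6,6.55] 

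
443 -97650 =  -97207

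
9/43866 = 1/4874 = 0.00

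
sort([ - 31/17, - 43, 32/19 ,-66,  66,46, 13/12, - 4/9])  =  [-66, - 43,  -  31/17,  -  4/9,13/12, 32/19, 46, 66]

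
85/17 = 5= 5.00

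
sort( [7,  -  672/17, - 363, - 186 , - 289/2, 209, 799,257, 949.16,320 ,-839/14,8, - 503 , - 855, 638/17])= [-855, - 503, - 363, - 186, - 289/2, - 839/14, - 672/17, 7,8 , 638/17, 209 , 257, 320,799,949.16 ] 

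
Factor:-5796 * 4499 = -26076204 =-  2^2*3^2*7^1 * 11^1*23^1*409^1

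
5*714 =3570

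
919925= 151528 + 768397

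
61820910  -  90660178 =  - 28839268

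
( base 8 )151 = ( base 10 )105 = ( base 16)69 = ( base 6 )253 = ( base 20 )55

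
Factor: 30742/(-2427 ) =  - 38/3 = - 2^1*3^(- 1)*19^1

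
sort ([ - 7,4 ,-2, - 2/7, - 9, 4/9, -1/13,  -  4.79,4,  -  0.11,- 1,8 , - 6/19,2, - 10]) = [- 10 ,  -  9, - 7,  -  4.79,  -  2, - 1,- 6/19,-2/7 ,- 0.11, -1/13, 4/9, 2,  4, 4, 8]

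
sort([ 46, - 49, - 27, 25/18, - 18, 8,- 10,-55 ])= [ - 55, - 49, - 27, - 18,- 10, 25/18,8,46] 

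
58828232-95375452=  -  36547220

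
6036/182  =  3018/91 = 33.16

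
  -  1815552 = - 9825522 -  - 8009970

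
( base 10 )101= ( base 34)2X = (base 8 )145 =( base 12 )85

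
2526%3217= 2526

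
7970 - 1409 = 6561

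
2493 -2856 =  - 363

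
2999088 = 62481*48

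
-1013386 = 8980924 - 9994310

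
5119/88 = 5119/88 = 58.17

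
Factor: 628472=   2^3 * 13^1*6043^1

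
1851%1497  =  354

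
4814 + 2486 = 7300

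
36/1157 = 36/1157 = 0.03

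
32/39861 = 32/39861=0.00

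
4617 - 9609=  - 4992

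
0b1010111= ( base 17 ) 52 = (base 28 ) 33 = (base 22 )3l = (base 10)87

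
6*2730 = 16380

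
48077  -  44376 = 3701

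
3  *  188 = 564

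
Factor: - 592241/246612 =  - 2^( - 2)*3^ ( - 1)*13^1*20551^ ( - 1) * 45557^1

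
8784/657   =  13+27/73 = 13.37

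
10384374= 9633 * 1078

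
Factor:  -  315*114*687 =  - 2^1* 3^4*5^1*7^1*19^1 * 229^1 = - 24670170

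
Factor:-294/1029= - 2/7 = - 2^1 * 7^ (- 1 ) 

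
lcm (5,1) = 5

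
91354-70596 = 20758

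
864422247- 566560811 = 297861436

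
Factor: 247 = 13^1*19^1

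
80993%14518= 8403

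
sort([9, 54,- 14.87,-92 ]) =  [  -  92, - 14.87, 9, 54 ]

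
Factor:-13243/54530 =  -  17/70 =- 2^( - 1)*5^( - 1)*7^(-1 )*17^1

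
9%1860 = 9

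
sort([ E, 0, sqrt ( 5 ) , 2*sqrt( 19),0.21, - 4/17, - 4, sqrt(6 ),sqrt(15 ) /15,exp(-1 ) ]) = [ - 4,-4/17,0, 0.21,sqrt( 15) /15,exp( - 1 ), sqrt (5),sqrt (6), E,2*sqrt (19) ] 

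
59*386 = 22774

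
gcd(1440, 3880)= 40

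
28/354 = 14/177 = 0.08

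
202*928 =187456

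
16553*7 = 115871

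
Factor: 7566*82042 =2^2*3^1*13^1*17^1*19^1*97^1*127^1 = 620729772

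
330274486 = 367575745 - 37301259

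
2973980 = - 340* ( - 8747)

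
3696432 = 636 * 5812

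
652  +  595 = 1247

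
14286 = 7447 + 6839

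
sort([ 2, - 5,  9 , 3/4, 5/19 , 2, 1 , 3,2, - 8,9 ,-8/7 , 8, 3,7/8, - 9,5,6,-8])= [ - 9 , - 8, - 8,-5,  -  8/7, 5/19, 3/4,7/8,1, 2 , 2,2, 3, 3,  5, 6,  8,  9, 9]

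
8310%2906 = 2498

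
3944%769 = 99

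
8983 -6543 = 2440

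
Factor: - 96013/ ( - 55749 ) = 3^( - 1)*18583^( - 1 )*96013^1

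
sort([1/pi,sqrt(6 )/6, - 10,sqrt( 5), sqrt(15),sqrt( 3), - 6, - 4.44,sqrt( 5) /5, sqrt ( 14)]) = [-10, - 6,-4.44,1/pi,sqrt(6)/6,sqrt( 5) /5, sqrt( 3),sqrt( 5),sqrt( 14),sqrt(15) ] 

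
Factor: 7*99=693 =3^2* 7^1*11^1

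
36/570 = 6/95 = 0.06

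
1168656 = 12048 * 97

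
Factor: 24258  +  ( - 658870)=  - 2^2*11^1 * 14423^1 = - 634612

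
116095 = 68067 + 48028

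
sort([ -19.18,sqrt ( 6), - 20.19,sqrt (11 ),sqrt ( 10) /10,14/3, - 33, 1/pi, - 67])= [ - 67,-33, - 20.19 , - 19.18,sqrt ( 10 )/10,1/pi,sqrt( 6), sqrt( 11), 14/3] 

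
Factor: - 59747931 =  - 3^2*103^1 * 64453^1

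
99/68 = 99/68 = 1.46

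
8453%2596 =665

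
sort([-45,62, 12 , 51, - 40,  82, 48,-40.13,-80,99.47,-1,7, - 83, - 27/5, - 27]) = [ - 83, - 80, - 45, - 40.13,- 40, - 27,- 27/5, - 1, 7,12, 48,  51,  62, 82,99.47 ]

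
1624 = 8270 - 6646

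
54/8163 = 6/907 = 0.01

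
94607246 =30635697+63971549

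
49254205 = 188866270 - 139612065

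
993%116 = 65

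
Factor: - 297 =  - 3^3*11^1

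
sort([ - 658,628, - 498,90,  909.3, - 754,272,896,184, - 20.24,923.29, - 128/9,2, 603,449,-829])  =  [ - 829, - 754, - 658,-498, - 20.24, - 128/9,2, 90,  184 , 272,449, 603,628, 896,909.3,923.29]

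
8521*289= 2462569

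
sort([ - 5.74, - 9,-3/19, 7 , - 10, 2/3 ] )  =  [ - 10,-9, - 5.74, - 3/19,2/3, 7 ]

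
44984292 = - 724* ( - 62133)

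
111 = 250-139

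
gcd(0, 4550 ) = 4550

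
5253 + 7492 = 12745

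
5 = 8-3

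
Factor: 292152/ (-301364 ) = - 2^1*3^1*37^1*229^(-1 ) = -222/229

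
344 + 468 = 812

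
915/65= 183/13 = 14.08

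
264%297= 264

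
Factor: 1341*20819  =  3^2*109^1*149^1* 191^1 = 27918279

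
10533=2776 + 7757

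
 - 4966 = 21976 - 26942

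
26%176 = 26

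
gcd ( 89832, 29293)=1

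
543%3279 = 543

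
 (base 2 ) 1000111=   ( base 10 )71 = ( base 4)1013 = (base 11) 65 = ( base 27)2H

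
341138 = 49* 6962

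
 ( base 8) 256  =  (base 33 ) 59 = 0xAE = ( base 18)9c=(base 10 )174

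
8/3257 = 8/3257  =  0.00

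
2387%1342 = 1045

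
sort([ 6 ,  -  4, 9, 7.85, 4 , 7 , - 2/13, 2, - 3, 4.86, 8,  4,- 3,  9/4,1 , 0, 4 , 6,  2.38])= [ - 4, - 3,  -  3,-2/13,0 , 1,2, 9/4, 2.38 , 4 , 4,4,4.86,6 , 6,  7,7.85,8 , 9] 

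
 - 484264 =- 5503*88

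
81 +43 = 124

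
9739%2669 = 1732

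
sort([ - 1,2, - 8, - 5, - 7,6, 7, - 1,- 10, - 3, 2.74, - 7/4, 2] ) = [ - 10,  -  8 , - 7, - 5, - 3, - 7/4, - 1, - 1,  2,  2, 2.74 , 6 , 7 ] 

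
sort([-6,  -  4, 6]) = [-6 ,-4, 6 ]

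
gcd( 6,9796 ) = 2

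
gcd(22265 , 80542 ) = 1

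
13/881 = 13/881 = 0.01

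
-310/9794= - 1 + 4742/4897 = - 0.03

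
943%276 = 115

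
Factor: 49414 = 2^1*31^1*797^1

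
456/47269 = 456/47269= 0.01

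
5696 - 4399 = 1297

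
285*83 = 23655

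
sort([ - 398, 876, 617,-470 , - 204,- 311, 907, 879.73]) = [- 470,-398, - 311, - 204, 617 , 876,879.73,  907 ]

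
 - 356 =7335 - 7691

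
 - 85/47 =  - 2 + 9/47=-1.81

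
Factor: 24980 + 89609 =114589 = 19^1 * 37^1*163^1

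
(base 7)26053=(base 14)272a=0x1AF2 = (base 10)6898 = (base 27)9CD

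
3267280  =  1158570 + 2108710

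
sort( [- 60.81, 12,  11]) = [  -  60.81 , 11, 12]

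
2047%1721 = 326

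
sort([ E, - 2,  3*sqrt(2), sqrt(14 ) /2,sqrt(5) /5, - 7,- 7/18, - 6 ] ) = [ - 7, - 6, - 2, - 7/18,sqrt(5)/5,sqrt(14)/2, E,3 * sqrt(2)]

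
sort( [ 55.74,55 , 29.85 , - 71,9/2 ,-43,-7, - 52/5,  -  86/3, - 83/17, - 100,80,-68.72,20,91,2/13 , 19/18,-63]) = [- 100,- 71, - 68.72, - 63 , - 43, - 86/3, - 52/5, - 7,-83/17,2/13, 19/18, 9/2, 20,29.85 , 55, 55.74, 80,91]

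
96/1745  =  96/1745 = 0.06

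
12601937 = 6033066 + 6568871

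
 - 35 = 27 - 62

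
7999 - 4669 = 3330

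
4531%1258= 757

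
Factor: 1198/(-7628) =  - 599/3814 = -2^( - 1)*599^1*1907^( - 1) 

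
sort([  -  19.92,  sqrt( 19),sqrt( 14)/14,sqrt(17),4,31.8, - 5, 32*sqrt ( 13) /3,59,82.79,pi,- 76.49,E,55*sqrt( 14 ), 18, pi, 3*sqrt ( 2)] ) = [ - 76.49, - 19.92, - 5, sqrt(14 ) /14 , E, pi,pi, 4,sqrt (17), 3*sqrt (2),sqrt( 19),18, 31.8,32 * sqrt (13)/3, 59,82.79,55 * sqrt (14 ) ] 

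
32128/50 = 16064/25 = 642.56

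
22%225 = 22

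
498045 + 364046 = 862091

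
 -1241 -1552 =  - 2793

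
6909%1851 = 1356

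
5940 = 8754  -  2814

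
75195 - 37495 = 37700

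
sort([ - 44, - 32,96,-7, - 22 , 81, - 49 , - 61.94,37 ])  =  [ - 61.94,- 49 ,  -  44, - 32, - 22  , - 7, 37,81,  96]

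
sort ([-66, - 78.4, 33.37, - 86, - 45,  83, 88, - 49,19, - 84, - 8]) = [ - 86,-84, - 78.4, - 66,- 49, - 45,-8, 19, 33.37, 83,88 ] 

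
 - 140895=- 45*3131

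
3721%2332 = 1389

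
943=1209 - 266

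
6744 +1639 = 8383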